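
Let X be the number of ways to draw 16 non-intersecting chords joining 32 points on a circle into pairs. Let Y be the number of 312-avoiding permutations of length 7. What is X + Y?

Pairing 32 circle points by 16 non-crossing chords gives C_16 matchings. So X = C_16 = 35357670.
Permutations of [n] avoiding any single length-3 pattern are counted by C_n; here n = 7. So Y = C_7 = 429.
X + Y = 35357670 + 429 = 35358099.

35358099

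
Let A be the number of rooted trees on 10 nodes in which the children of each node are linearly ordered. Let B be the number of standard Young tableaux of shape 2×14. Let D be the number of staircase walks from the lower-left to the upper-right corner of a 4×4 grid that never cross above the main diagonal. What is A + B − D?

Rooted ordered (plane) trees on m nodes have m−1 edges and are counted by C_{m−1}; m = 10 gives C_9. So A = C_9 = 4862.
By the hook-length formula (or a Dyck-path bijection), SYT of shape 2×14 number C_14. So B = C_14 = 2674440.
Sub-diagonal monotone paths from (0,0) to (4,4) biject with Dyck paths of semilength 4, giving C_4. So D = C_4 = 14.
A + B − D = 4862 + 2674440 − 14 = 2679288.

2679288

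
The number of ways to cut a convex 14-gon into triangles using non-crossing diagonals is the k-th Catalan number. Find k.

12

A convex 14-gon is triangulated into 12 triangles, and the number of such triangulations is the Catalan number C_{14−2} = C_12.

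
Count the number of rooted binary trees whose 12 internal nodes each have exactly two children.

208012

Full binary trees with n internal nodes are counted by C_n; here n = 12.
C_12 = 208012.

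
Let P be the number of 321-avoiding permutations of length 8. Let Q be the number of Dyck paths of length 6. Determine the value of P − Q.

For any fixed pattern of length 3, the pattern-avoiding permutations of [8] number C_8. So P = C_8 = 1430.
Paths of 3 up- and 3 down-steps that never dip below the axis are Dyck paths; their count is C_3. So Q = C_3 = 5.
P − Q = 1430 − 5 = 1425.

1425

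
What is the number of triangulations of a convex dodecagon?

16796

The number of triangulations of a 12-gon is the Catalan number C_10 (index = sides − 2).
C_10 = C_9 · 2(2·9+1)/(9+2) = 4862 · 38/11 = 16796.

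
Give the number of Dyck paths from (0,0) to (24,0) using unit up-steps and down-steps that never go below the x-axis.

Paths of 12 up- and 12 down-steps that never dip below the axis are Dyck paths; their count is C_12.
C_12 = 208012.

208012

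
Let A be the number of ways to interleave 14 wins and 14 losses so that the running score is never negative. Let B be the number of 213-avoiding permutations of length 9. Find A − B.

Reading a vote for the leader as '(' and for the other as ')' turns such a sequence into a balanced string of 14 pairs, so the count is C_14. So A = C_14 = 2674440.
Permutations of [n] avoiding any single length-3 pattern are counted by C_n; here n = 9. So B = C_9 = 4862.
A − B = 2674440 − 4862 = 2669578.

2669578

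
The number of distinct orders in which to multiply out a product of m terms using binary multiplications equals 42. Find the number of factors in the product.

Parenthesizations of m factors are counted by C_{m−1}, and C_5 = 42.
So the index is 5, and the number of factors is 5 + 1 = 6.

6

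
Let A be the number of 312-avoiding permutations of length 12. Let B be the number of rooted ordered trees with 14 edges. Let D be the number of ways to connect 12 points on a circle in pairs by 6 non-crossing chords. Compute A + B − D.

Permutations of [n] avoiding any single length-3 pattern are counted by C_n; here n = 12. So A = C_12 = 208012.
A rooted plane tree with 14 edges has 15 nodes, and the count is C_14. So B = C_14 = 2674440.
Pairing 12 circle points by 6 non-crossing chords gives C_6 matchings. So D = C_6 = 132.
A + B − D = 208012 + 2674440 − 132 = 2882320.

2882320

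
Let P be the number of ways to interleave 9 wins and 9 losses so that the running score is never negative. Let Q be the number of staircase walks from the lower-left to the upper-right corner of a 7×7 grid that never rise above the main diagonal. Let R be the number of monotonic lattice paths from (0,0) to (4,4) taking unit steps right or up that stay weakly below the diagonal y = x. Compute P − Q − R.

Ballot sequences with n votes each where one side never trails are Dyck words, counted by C_n; here n = 9. So P = C_9 = 4862.
Monotone paths in an n×n grid that stay weakly below the diagonal are counted by C_n; here n = 7. So Q = C_7 = 429.
Monotone paths in an n×n grid that stay weakly below the diagonal are counted by C_n; here n = 4. So R = C_4 = 14.
P − Q − R = 4862 − 429 − 14 = 4419.

4419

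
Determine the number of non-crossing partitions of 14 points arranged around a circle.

The non-crossing partitions of [14] form a lattice of size C_14.
C_14 = 2674440.

2674440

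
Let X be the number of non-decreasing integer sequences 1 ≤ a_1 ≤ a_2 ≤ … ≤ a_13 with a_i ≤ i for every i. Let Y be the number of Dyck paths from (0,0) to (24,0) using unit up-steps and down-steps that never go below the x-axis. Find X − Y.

534888

Weakly increasing sequences with a_i ≤ i biject with Dyck paths of semilength 13, so there are C_13. So X = C_13 = 742900.
Paths of 12 up- and 12 down-steps that never dip below the axis are Dyck paths; their count is C_12. So Y = C_12 = 208012.
X − Y = 742900 − 208012 = 534888.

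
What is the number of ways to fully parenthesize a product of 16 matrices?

9694845

Parenthesizations of m factors correspond to full binary trees with m leaves, counted by C_{m−1}; m = 16 gives C_15.
C_15 = C(30,15)/16 = 155117520/16 = 9694845.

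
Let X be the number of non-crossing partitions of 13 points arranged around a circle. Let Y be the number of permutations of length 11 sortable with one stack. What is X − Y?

684114

The non-crossing partitions of [13] form a lattice of size C_13. So X = C_13 = 742900.
Stack-sortable permutations are exactly the 231-avoiding ones, counted by C_n; here n = 11. So Y = C_11 = 58786.
X − Y = 742900 − 58786 = 684114.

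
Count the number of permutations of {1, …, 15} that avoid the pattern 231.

9694845

Permutations of [n] avoiding any single length-3 pattern are counted by C_n; here n = 15.
C_15 = C(30,15)/16 = 155117520/16 = 9694845.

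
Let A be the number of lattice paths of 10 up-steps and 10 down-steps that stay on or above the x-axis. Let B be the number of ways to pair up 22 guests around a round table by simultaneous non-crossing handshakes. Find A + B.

Dyck paths of semilength n (length 2n) are counted by C_n; here n = 10. So A = C_10 = 16796.
With 22 = 2·11 people, non-crossing handshake pairings are non-crossing perfect matchings on a circle, counted by C_11. So B = C_11 = 58786.
A + B = 16796 + 58786 = 75582.

75582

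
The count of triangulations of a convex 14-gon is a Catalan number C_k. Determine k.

12

The number of triangulations of a 14-gon is the Catalan number C_12 (index = sides − 2).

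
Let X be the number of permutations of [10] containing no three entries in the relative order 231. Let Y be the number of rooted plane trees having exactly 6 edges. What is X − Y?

Permutations of [n] avoiding any single length-3 pattern are counted by C_n; here n = 10. So X = C_10 = 16796.
Rooted ordered trees with n edges are counted by C_n; here n = 6. So Y = C_6 = 132.
X − Y = 16796 − 132 = 16664.

16664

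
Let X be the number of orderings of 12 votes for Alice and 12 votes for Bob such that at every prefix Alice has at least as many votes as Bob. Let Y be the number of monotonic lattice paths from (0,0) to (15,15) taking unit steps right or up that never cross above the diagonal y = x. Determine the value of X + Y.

Ballot sequences with n votes each where one side never trails are Dyck words, counted by C_n; here n = 12. So X = C_12 = 208012.
Monotone paths in an n×n grid that stay weakly below the diagonal are counted by C_n; here n = 15. So Y = C_15 = 9694845.
X + Y = 208012 + 9694845 = 9902857.

9902857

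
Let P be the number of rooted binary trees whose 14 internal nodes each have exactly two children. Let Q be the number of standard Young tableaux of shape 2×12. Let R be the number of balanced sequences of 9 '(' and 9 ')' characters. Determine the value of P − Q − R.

Full binary trees with n internal nodes are counted by C_n; here n = 14. So P = C_14 = 2674440.
By the hook-length formula (or a Dyck-path bijection), SYT of shape 2×12 number C_12. So Q = C_12 = 208012.
Balanced strings of n pairs of brackets are counted by C_n; here n = 9. So R = C_9 = 4862.
P − Q − R = 2674440 − 208012 − 4862 = 2461566.

2461566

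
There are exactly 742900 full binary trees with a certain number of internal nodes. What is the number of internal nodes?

13

Full binary trees with n internal nodes are counted by C_n; 742900 = C_13.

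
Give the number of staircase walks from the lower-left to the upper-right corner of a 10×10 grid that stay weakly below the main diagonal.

16796

Monotone paths in an n×n grid that stay weakly below the diagonal are counted by C_n; here n = 10.
C_10 = C_9 · 2(2·9+1)/(9+2) = 4862 · 38/11 = 16796.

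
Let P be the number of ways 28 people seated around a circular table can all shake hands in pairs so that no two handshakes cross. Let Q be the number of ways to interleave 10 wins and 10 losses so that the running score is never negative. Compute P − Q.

Non-crossing handshake pairings of 2n people are counted by C_n; 28 people gives n = 14. So P = C_14 = 2674440.
Ballot sequences with n votes each where one side never trails are Dyck words, counted by C_n; here n = 10. So Q = C_10 = 16796.
P − Q = 2674440 − 16796 = 2657644.

2657644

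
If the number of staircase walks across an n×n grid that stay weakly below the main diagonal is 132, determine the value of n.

Such diagonal-avoiding paths in an n×n grid are counted by C_n. The Catalan number equal to 132 is C_6.

6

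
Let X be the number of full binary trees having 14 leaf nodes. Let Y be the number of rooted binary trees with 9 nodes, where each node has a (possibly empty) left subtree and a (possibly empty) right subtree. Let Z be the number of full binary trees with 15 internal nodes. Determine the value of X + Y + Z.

10442607

Full binary trees with 14 leaves have 14−1 = 13 internal nodes, so there are C_13 of them. So X = C_13 = 742900.
Binary trees (left/right distinguished) on n nodes are counted by C_n; here n = 9. So Y = C_9 = 4862.
The number of full binary trees on 15 internal nodes is the Catalan number C_15. So Z = C_15 = 9694845.
X + Y + Z = 742900 + 4862 + 9694845 = 10442607.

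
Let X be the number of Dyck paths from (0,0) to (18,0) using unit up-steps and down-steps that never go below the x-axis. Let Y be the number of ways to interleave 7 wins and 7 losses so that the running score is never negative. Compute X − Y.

4433

Paths of 9 up- and 9 down-steps that never dip below the axis are Dyck paths; their count is C_9. So X = C_9 = 4862.
Reading a vote for the leader as '(' and for the other as ')' turns such a sequence into a balanced string of 7 pairs, so the count is C_7. So Y = C_7 = 429.
X − Y = 4862 − 429 = 4433.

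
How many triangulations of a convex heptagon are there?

42

Triangulations of a convex m-gon are counted by C_{m−2}; with m = 7 this is C_5.
C_5 = C(10,5)/6 = 252/6 = 42.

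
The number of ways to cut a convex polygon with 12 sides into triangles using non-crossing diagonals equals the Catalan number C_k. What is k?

A convex 12-gon is triangulated into 10 triangles, and the number of such triangulations is the Catalan number C_{12−2} = C_10.

10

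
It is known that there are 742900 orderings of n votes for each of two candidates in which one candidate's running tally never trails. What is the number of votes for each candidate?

13

Such ballot sequences with n votes each are counted by C_n. The Catalan number equal to 742900 is C_13.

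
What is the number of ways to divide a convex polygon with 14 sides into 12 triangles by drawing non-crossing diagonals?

The number of triangulations of a 14-gon is the Catalan number C_12 (index = sides − 2).
C_12 = 208012.

208012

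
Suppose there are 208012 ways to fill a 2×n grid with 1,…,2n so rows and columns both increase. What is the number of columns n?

Standard Young tableaux of shape 2×n are counted by C_n; 208012 = C_12.

12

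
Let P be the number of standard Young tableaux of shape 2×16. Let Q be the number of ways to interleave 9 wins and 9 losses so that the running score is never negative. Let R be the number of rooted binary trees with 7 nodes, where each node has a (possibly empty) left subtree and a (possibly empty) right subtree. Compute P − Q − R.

35352379

By the hook-length formula (or a Dyck-path bijection), SYT of shape 2×16 number C_16. So P = C_16 = 35357670.
Ballot sequences with n votes each where one side never trails are Dyck words, counted by C_n; here n = 9. So Q = C_9 = 4862.
Binary trees (left/right distinguished) on n nodes are counted by C_n; here n = 7. So R = C_7 = 429.
P − Q − R = 35357670 − 4862 − 429 = 35352379.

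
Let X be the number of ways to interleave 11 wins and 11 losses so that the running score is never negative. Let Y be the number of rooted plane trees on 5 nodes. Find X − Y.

Ballot sequences with n votes each where one side never trails are Dyck words, counted by C_n; here n = 11. So X = C_11 = 58786.
Rooted ordered (plane) trees on m nodes have m−1 edges and are counted by C_{m−1}; m = 5 gives C_4. So Y = C_4 = 14.
X − Y = 58786 − 14 = 58772.

58772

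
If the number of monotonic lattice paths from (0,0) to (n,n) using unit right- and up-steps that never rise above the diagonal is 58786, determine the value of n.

Such diagonal-avoiding paths in an n×n grid are counted by C_n. The Catalan number equal to 58786 is C_11.

11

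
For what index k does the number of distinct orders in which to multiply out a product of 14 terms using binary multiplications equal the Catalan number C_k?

Parenthesizations of m factors correspond to full binary trees with m leaves, counted by C_{m−1}; m = 14 gives C_13.

13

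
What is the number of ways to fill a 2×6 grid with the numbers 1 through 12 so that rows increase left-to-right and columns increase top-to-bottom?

132

By the hook-length formula (or a Dyck-path bijection), SYT of shape 2×6 number C_6.
C_6 = C(12,6)/7 = 924/7 = 132.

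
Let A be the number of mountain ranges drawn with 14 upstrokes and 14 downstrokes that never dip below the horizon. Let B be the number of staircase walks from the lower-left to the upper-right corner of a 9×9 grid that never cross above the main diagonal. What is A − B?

2669578

Paths of 14 up- and 14 down-steps that never dip below the axis are Dyck paths; their count is C_14. So A = C_14 = 2674440.
Monotone paths in an n×n grid that stay weakly below the diagonal are counted by C_n; here n = 9. So B = C_9 = 4862.
A − B = 2674440 − 4862 = 2669578.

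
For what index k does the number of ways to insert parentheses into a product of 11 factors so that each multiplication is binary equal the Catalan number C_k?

Parenthesizations of m factors correspond to full binary trees with m leaves, counted by C_{m−1}; m = 11 gives C_10.

10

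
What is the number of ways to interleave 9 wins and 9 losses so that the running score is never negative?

Reading a vote for the leader as '(' and for the other as ')' turns such a sequence into a balanced string of 9 pairs, so the count is C_9.
C_9 = C(18,9)/10 = 48620/10 = 4862.

4862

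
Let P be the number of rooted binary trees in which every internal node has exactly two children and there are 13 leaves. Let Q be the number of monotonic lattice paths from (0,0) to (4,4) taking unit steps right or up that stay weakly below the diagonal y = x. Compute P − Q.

A full binary tree with L leaves has L−1 internal nodes and is counted by C_{L−1}; L = 13 gives C_12. So P = C_12 = 208012.
Monotone paths in an n×n grid that stay weakly below the diagonal are counted by C_n; here n = 4. So Q = C_4 = 14.
P − Q = 208012 − 14 = 207998.

207998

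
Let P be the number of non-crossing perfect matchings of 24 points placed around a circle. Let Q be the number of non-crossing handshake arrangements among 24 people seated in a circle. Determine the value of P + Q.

416024

Non-crossing perfect matchings of 2n points on a circle are counted by C_n; with 24 points, n = 12. So P = C_12 = 208012.
With 24 = 2·12 people, non-crossing handshake pairings are non-crossing perfect matchings on a circle, counted by C_12. So Q = C_12 = 208012.
P + Q = 208012 + 208012 = 416024.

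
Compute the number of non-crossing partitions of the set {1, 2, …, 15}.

9694845

Non-crossing partitions of an n-element set are counted by C_n; here n = 15.
C_15 = C(30,15)/16 = 155117520/16 = 9694845.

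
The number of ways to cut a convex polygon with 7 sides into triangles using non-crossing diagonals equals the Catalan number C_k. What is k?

5

Triangulations of a convex m-gon are counted by C_{m−2}; with m = 7 this is C_5.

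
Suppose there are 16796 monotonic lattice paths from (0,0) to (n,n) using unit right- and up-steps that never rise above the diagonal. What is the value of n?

10

Such diagonal-avoiding paths in an n×n grid are counted by C_n, and C_10 = 16796.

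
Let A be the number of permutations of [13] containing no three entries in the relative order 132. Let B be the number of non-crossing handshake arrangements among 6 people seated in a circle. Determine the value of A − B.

742895

Permutations of [n] avoiding any single length-3 pattern are counted by C_n; here n = 13. So A = C_13 = 742900.
Non-crossing handshake pairings of 2n people are counted by C_n; 6 people gives n = 3. So B = C_3 = 5.
A − B = 742900 − 5 = 742895.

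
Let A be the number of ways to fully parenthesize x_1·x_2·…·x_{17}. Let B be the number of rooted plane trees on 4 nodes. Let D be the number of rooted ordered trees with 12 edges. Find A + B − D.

Bracketing 17 factors into binary products is counted by C_{17−1} = C_16. So A = C_16 = 35357670.
Rooted ordered (plane) trees on m nodes have m−1 edges and are counted by C_{m−1}; m = 4 gives C_3. So B = C_3 = 5.
A rooted plane tree with 12 edges has 13 nodes, and the count is C_12. So D = C_12 = 208012.
A + B − D = 35357670 + 5 − 208012 = 35149663.

35149663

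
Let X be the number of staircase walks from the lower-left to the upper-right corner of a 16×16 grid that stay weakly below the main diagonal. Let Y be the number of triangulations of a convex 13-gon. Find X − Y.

35298884

Sub-diagonal monotone paths from (0,0) to (16,16) biject with Dyck paths of semilength 16, giving C_16. So X = C_16 = 35357670.
A convex 13-gon is triangulated into 11 triangles, and the number of such triangulations is the Catalan number C_{13−2} = C_11. So Y = C_11 = 58786.
X − Y = 35357670 − 58786 = 35298884.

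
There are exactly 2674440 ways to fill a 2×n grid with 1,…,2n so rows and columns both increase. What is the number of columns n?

Standard Young tableaux of shape 2×n are counted by C_n, and C_14 = 2674440.

14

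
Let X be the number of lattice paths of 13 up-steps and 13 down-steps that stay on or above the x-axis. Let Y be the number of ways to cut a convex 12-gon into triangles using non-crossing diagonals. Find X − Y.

726104

Paths of 13 up- and 13 down-steps that never dip below the axis are Dyck paths; their count is C_13. So X = C_13 = 742900.
Triangulations of a convex m-gon are counted by C_{m−2}; with m = 12 this is C_10. So Y = C_10 = 16796.
X − Y = 742900 − 16796 = 726104.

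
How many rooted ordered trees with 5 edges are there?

42

A rooted plane tree with 5 edges has 6 nodes, and the count is C_5.
C_5 = C_4 · 2(2·4+1)/(4+2) = 14 · 18/6 = 42.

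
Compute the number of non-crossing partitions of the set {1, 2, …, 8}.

1430

Non-crossing partitions of an n-element set are counted by C_n; here n = 8.
C_8 = C_7 · 2(2·7+1)/(7+2) = 429 · 30/9 = 1430.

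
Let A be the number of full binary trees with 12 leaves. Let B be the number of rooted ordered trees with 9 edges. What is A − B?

53924

A full binary tree with L leaves has L−1 internal nodes and is counted by C_{L−1}; L = 12 gives C_11. So A = C_11 = 58786.
Rooted ordered trees with n edges are counted by C_n; here n = 9. So B = C_9 = 4862.
A − B = 58786 − 4862 = 53924.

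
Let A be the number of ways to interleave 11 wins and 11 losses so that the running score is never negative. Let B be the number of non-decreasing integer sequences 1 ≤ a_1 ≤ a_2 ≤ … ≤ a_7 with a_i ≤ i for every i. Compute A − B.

Reading a vote for the leader as '(' and for the other as ')' turns such a sequence into a balanced string of 11 pairs, so the count is C_11. So A = C_11 = 58786.
Weakly increasing sequences with a_i ≤ i biject with Dyck paths of semilength 7, so there are C_7. So B = C_7 = 429.
A − B = 58786 − 429 = 58357.

58357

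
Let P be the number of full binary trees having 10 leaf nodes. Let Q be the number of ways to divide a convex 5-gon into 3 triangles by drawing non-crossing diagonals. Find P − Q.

A full binary tree with L leaves has L−1 internal nodes and is counted by C_{L−1}; L = 10 gives C_9. So P = C_9 = 4862.
Triangulations of a convex m-gon are counted by C_{m−2}; with m = 5 this is C_3. So Q = C_3 = 5.
P − Q = 4862 − 5 = 4857.

4857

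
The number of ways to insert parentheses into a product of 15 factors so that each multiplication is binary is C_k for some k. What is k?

14

Ways to associate a product of 15 factors correspond to binary trees on 15 leaves, so the count is C_14.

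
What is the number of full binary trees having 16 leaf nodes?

9694845

Full binary trees with 16 leaves have 16−1 = 15 internal nodes, so there are C_15 of them.
C_15 = 9694845.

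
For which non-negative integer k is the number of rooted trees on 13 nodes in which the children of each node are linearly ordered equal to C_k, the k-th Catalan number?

A rooted plane tree on 13 nodes has 12 edges, and such trees are counted by C_12.

12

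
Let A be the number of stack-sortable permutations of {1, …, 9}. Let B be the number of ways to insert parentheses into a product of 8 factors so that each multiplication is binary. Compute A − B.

4433

By Knuth's characterisation, the stack-sortable permutations of length 9 are the 231-avoiders, numbering C_9. So A = C_9 = 4862.
Ways to associate a product of 8 factors correspond to binary trees on 8 leaves, so the count is C_7. So B = C_7 = 429.
A − B = 4862 − 429 = 4433.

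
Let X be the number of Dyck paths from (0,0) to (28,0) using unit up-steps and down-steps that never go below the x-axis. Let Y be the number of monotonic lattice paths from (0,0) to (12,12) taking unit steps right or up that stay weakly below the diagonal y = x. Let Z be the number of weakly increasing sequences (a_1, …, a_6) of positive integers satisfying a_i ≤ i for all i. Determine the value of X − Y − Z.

Paths of 14 up- and 14 down-steps that never dip below the axis are Dyck paths; their count is C_14. So X = C_14 = 2674440.
Monotone paths in an n×n grid that stay weakly below the diagonal are counted by C_n; here n = 12. So Y = C_12 = 208012.
Weakly increasing sequences with a_i ≤ i biject with Dyck paths of semilength 6, so there are C_6. So Z = C_6 = 132.
X − Y − Z = 2674440 − 208012 − 132 = 2466296.

2466296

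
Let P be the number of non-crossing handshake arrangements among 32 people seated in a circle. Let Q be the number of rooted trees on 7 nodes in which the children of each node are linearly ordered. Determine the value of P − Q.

Non-crossing handshake pairings of 2n people are counted by C_n; 32 people gives n = 16. So P = C_16 = 35357670.
Rooted ordered (plane) trees on m nodes have m−1 edges and are counted by C_{m−1}; m = 7 gives C_6. So Q = C_6 = 132.
P − Q = 35357670 − 132 = 35357538.

35357538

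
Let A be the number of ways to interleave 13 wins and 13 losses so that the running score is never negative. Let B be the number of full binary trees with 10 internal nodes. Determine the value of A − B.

726104

Ballot sequences with n votes each where one side never trails are Dyck words, counted by C_n; here n = 13. So A = C_13 = 742900.
Full binary trees with n internal nodes are counted by C_n; here n = 10. So B = C_10 = 16796.
A − B = 742900 − 16796 = 726104.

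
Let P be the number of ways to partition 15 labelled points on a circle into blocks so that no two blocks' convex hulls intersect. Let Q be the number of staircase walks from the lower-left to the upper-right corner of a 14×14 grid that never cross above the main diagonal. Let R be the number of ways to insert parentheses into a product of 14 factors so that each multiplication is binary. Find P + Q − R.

Non-crossing partitions of an n-element set are counted by C_n; here n = 15. So P = C_15 = 9694845.
Sub-diagonal monotone paths from (0,0) to (14,14) biject with Dyck paths of semilength 14, giving C_14. So Q = C_14 = 2674440.
Ways to associate a product of 14 factors correspond to binary trees on 14 leaves, so the count is C_13. So R = C_13 = 742900.
P + Q − R = 9694845 + 2674440 − 742900 = 11626385.

11626385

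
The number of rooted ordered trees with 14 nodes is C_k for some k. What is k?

13

Rooted ordered (plane) trees on m nodes have m−1 edges and are counted by C_{m−1}; m = 14 gives C_13.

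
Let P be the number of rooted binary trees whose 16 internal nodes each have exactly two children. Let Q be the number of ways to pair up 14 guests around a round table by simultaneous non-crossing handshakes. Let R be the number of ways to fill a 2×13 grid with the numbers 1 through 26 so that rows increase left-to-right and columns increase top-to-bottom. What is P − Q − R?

34614341

The number of full binary trees on 16 internal nodes is the Catalan number C_16. So P = C_16 = 35357670.
Non-crossing handshake pairings of 2n people are counted by C_n; 14 people gives n = 7. So Q = C_7 = 429.
By the hook-length formula (or a Dyck-path bijection), SYT of shape 2×13 number C_13. So R = C_13 = 742900.
P − Q − R = 35357670 − 429 − 742900 = 34614341.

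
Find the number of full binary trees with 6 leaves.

42

Full binary trees with 6 leaves have 6−1 = 5 internal nodes, so there are C_5 of them.
C_5 = 42.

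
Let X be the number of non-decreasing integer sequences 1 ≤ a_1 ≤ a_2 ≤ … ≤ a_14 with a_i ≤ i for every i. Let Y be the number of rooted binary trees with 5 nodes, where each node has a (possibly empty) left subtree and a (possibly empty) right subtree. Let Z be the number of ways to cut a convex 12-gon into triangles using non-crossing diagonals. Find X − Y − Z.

Such sub-staircase sequences of length n are counted by C_n; here n = 14. So X = C_14 = 2674440.
Rooted binary trees with 5 nodes (each child slot possibly empty) number C_5. So Y = C_5 = 42.
Triangulations of a convex m-gon are counted by C_{m−2}; with m = 12 this is C_10. So Z = C_10 = 16796.
X − Y − Z = 2674440 − 42 − 16796 = 2657602.

2657602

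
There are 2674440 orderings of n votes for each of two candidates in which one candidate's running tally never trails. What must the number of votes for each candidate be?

Such ballot sequences with n votes each are counted by C_n; 2674440 = C_14.

14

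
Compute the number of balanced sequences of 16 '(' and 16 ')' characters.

A balanced arrangement of 16 bracket pairs is a Dyck word of semilength 16, so the count is C_16.
C_16 = C_15 · 2(2·15+1)/(15+2) = 9694845 · 62/17 = 35357670.

35357670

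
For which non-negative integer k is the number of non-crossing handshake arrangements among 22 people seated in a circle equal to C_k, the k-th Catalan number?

11

Non-crossing handshake pairings of 2n people are counted by C_n; 22 people gives n = 11.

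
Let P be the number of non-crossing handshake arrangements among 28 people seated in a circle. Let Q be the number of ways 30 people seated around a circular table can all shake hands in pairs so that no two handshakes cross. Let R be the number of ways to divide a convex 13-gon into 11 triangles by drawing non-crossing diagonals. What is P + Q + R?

With 28 = 2·14 people, non-crossing handshake pairings are non-crossing perfect matchings on a circle, counted by C_14. So P = C_14 = 2674440.
With 30 = 2·15 people, non-crossing handshake pairings are non-crossing perfect matchings on a circle, counted by C_15. So Q = C_15 = 9694845.
The number of triangulations of a 13-gon is the Catalan number C_11 (index = sides − 2). So R = C_11 = 58786.
P + Q + R = 2674440 + 9694845 + 58786 = 12428071.

12428071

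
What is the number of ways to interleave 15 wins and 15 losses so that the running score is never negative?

Reading a vote for the leader as '(' and for the other as ')' turns such a sequence into a balanced string of 15 pairs, so the count is C_15.
C_15 = C_14 · 2(2·14+1)/(14+2) = 2674440 · 58/16 = 9694845.

9694845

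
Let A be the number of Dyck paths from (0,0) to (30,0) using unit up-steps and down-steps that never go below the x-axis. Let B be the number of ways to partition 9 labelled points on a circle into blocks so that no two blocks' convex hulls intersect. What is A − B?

A Dyck path with 15 up-steps and 15 down-steps has semilength 15, so there are C_15 of them. So A = C_15 = 9694845.
Non-crossing partitions of an n-element set are counted by C_n; here n = 9. So B = C_9 = 4862.
A − B = 9694845 − 4862 = 9689983.

9689983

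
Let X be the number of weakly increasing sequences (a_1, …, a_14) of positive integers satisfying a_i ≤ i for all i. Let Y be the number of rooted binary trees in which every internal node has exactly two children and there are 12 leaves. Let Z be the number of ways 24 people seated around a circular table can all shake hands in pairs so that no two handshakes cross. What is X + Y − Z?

2525214

Such sub-staircase sequences of length n are counted by C_n; here n = 14. So X = C_14 = 2674440.
A full binary tree with L leaves has L−1 internal nodes and is counted by C_{L−1}; L = 12 gives C_11. So Y = C_11 = 58786.
Non-crossing handshake pairings of 2n people are counted by C_n; 24 people gives n = 12. So Z = C_12 = 208012.
X + Y − Z = 2674440 + 58786 − 208012 = 2525214.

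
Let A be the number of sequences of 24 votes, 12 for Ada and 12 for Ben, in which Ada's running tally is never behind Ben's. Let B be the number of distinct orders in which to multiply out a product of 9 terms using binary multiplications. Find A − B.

Ballot sequences with n votes each where one side never trails are Dyck words, counted by C_n; here n = 12. So A = C_12 = 208012.
Parenthesizations of m factors correspond to full binary trees with m leaves, counted by C_{m−1}; m = 9 gives C_8. So B = C_8 = 1430.
A − B = 208012 − 1430 = 206582.

206582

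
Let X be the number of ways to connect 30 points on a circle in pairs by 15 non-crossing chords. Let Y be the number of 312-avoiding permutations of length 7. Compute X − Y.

Non-crossing perfect matchings of 2n points on a circle are counted by C_n; with 30 points, n = 15. So X = C_15 = 9694845.
Permutations of [n] avoiding any single length-3 pattern are counted by C_n; here n = 7. So Y = C_7 = 429.
X − Y = 9694845 − 429 = 9694416.

9694416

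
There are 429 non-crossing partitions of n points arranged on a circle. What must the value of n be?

Non-crossing partitions of [n] are counted by C_n, and C_7 = 429.

7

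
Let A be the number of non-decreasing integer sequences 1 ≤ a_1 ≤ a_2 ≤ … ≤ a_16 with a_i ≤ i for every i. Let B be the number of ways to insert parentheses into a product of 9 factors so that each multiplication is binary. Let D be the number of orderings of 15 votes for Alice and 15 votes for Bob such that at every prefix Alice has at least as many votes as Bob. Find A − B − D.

Such sub-staircase sequences of length n are counted by C_n; here n = 16. So A = C_16 = 35357670.
Parenthesizations of m factors correspond to full binary trees with m leaves, counted by C_{m−1}; m = 9 gives C_8. So B = C_8 = 1430.
Ballot sequences with n votes each where one side never trails are Dyck words, counted by C_n; here n = 15. So D = C_15 = 9694845.
A − B − D = 35357670 − 1430 − 9694845 = 25661395.

25661395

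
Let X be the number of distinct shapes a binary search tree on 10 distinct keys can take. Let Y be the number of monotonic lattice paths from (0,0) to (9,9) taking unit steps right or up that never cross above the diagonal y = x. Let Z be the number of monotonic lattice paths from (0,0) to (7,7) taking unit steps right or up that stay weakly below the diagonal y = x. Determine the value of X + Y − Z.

There are C_n binary search tree shapes on n keys; with n = 10 that is C_10. So X = C_10 = 16796.
Monotone paths in an n×n grid that stay weakly below the diagonal are counted by C_n; here n = 9. So Y = C_9 = 4862.
Sub-diagonal monotone paths from (0,0) to (7,7) biject with Dyck paths of semilength 7, giving C_7. So Z = C_7 = 429.
X + Y − Z = 16796 + 4862 − 429 = 21229.

21229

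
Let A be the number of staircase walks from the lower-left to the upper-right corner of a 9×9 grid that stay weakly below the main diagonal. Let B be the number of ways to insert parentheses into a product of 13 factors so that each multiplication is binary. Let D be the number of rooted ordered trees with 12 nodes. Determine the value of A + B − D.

154088

Monotone paths in an n×n grid that stay weakly below the diagonal are counted by C_n; here n = 9. So A = C_9 = 4862.
Ways to associate a product of 13 factors correspond to binary trees on 13 leaves, so the count is C_12. So B = C_12 = 208012.
A rooted plane tree on 12 nodes has 11 edges, and such trees are counted by C_11. So D = C_11 = 58786.
A + B − D = 4862 + 208012 − 58786 = 154088.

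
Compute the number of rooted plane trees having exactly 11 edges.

58786

A rooted plane tree with 11 edges has 12 nodes, and the count is C_11.
C_11 = 58786.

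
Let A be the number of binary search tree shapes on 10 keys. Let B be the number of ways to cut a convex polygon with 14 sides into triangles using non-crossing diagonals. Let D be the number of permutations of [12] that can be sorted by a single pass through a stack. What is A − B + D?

16796

Binary trees (left/right distinguished) on n nodes are counted by C_n; here n = 10. So A = C_10 = 16796.
A convex 14-gon is triangulated into 12 triangles, and the number of such triangulations is the Catalan number C_{14−2} = C_12. So B = C_12 = 208012.
Stack-sortable permutations are exactly the 231-avoiding ones, counted by C_n; here n = 12. So D = C_12 = 208012.
A − B + D = 16796 − 208012 + 208012 = 16796.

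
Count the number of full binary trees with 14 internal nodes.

2674440

The number of full binary trees on 14 internal nodes is the Catalan number C_14.
C_14 = C_13 · 2(2·13+1)/(13+2) = 742900 · 54/15 = 2674440.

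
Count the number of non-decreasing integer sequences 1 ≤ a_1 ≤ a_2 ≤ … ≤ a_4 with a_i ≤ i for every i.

14

Weakly increasing sequences with a_i ≤ i biject with Dyck paths of semilength 4, so there are C_4.
C_4 = C(8,4)/5 = 70/5 = 14.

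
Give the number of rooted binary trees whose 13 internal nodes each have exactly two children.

The number of full binary trees on 13 internal nodes is the Catalan number C_13.
C_13 = 742900.

742900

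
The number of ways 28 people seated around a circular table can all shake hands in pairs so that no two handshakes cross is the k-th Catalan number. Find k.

Non-crossing handshake pairings of 2n people are counted by C_n; 28 people gives n = 14.

14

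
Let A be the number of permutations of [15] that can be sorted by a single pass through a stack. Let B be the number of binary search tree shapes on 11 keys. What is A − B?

By Knuth's characterisation, the stack-sortable permutations of length 15 are the 231-avoiders, numbering C_15. So A = C_15 = 9694845.
There are C_n binary search tree shapes on n keys; with n = 11 that is C_11. So B = C_11 = 58786.
A − B = 9694845 − 58786 = 9636059.

9636059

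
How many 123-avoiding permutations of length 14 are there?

Permutations of [n] avoiding any single length-3 pattern are counted by C_n; here n = 14.
C_14 = 2674440.

2674440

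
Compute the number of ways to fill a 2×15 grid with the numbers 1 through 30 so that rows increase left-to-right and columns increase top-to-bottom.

9694845

Standard Young tableaux of shape 2×n are counted by C_n; here n = 15.
C_15 = 9694845.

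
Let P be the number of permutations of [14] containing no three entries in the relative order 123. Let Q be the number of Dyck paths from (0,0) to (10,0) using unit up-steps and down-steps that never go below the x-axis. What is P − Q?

2674398

For any fixed pattern of length 3, the pattern-avoiding permutations of [14] number C_14. So P = C_14 = 2674440.
Paths of 5 up- and 5 down-steps that never dip below the axis are Dyck paths; their count is C_5. So Q = C_5 = 42.
P − Q = 2674440 − 42 = 2674398.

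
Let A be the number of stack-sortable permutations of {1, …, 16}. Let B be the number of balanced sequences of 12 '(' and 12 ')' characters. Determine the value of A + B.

By Knuth's characterisation, the stack-sortable permutations of length 16 are the 231-avoiders, numbering C_16. So A = C_16 = 35357670.
A balanced arrangement of 12 bracket pairs is a Dyck word of semilength 12, so the count is C_12. So B = C_12 = 208012.
A + B = 35357670 + 208012 = 35565682.

35565682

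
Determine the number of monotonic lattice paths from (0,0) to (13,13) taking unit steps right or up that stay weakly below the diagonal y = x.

742900

Sub-diagonal monotone paths from (0,0) to (13,13) biject with Dyck paths of semilength 13, giving C_13.
C_13 = C(26,13)/14 = 10400600/14 = 742900.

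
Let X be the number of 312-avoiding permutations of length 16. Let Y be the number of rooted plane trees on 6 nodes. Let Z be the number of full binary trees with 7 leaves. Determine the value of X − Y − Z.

35357496

Permutations of [n] avoiding any single length-3 pattern are counted by C_n; here n = 16. So X = C_16 = 35357670.
A rooted plane tree on 6 nodes has 5 edges, and such trees are counted by C_5. So Y = C_5 = 42.
Full binary trees with 7 leaves have 7−1 = 6 internal nodes, so there are C_6 of them. So Z = C_6 = 132.
X − Y − Z = 35357670 − 42 − 132 = 35357496.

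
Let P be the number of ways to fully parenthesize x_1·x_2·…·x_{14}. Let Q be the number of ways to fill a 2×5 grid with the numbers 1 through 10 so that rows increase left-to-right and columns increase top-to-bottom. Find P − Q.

742858

Bracketing 14 factors into binary products is counted by C_{14−1} = C_13. So P = C_13 = 742900.
Standard Young tableaux of shape 2×n are counted by C_n; here n = 5. So Q = C_5 = 42.
P − Q = 742900 − 42 = 742858.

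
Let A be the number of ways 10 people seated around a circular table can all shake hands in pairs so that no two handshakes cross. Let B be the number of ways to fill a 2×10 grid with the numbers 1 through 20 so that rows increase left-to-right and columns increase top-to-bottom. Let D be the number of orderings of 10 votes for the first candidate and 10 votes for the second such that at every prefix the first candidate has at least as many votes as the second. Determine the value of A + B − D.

42

Non-crossing handshake pairings of 2n people are counted by C_n; 10 people gives n = 5. So A = C_5 = 42.
By the hook-length formula (or a Dyck-path bijection), SYT of shape 2×10 number C_10. So B = C_10 = 16796.
Ballot sequences with n votes each where one side never trails are Dyck words, counted by C_n; here n = 10. So D = C_10 = 16796.
A + B − D = 42 + 16796 − 16796 = 42.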